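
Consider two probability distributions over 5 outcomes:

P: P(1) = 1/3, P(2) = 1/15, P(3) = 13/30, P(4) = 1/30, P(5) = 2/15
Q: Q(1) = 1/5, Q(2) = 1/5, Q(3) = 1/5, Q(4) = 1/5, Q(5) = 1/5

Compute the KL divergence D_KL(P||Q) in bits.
0.4592 bits

D_KL(P||Q) = Σ P(x) log₂(P(x)/Q(x))

Computing term by term:
  P(1)·log₂(P(1)/Q(1)) = (1/3)·log₂((1/3)/(1/5)) = 0.24566
  P(2)·log₂(P(2)/Q(2)) = (1/15)·log₂((1/15)/(1/5)) = -0.10566
  P(3)·log₂(P(3)/Q(3)) = (13/30)·log₂((13/30)/(1/5)) = 0.48337
  P(4)·log₂(P(4)/Q(4)) = (1/30)·log₂((1/30)/(1/5)) = -0.08617
  P(5)·log₂(P(5)/Q(5)) = (2/15)·log₂((2/15)/(1/5)) = -0.07800

D_KL(P||Q) = 0.24566 - 0.10566 + 0.48337 - 0.08617 - 0.07800 = 0.45920 ≈ 0.4592 bits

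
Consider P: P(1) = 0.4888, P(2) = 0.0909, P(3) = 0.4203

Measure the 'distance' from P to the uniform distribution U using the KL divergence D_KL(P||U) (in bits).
0.2401 bits

U(i) = 1/3 for all i

D_KL(P||U) = Σ P(x) log₂(P(x) / (1/3))
           = Σ P(x) log₂(P(x)) + log₂(3)
           = log₂(3) - H(P)

H(P) = -Σ P(x) log₂(P(x)):
  -P(1)·log₂(P(1)) = -(0.4888)·log₂(0.4888) = 0.50478
  -P(2)·log₂(P(2)) = -(0.0909)·log₂(0.0909) = 0.31448
  -P(3)·log₂(P(3)) = -(0.4203)·log₂(0.4203) = 0.52559
H(P) = 0.50478 + 0.31448 + 0.52559 = 1.34485 bits

log₂(3) = 1.58496 bits

D_KL(P||U) = 1.58496 - 1.34485 = 0.24011 ≈ 0.2401 bits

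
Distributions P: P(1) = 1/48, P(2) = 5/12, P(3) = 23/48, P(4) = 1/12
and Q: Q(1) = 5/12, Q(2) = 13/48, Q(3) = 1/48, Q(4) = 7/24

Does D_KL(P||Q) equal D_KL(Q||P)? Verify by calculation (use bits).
D_KL(P||Q) = 2.1858 bits, D_KL(Q||P) = 2.0654 bits. No — D_KL(P||Q) ≠ D_KL(Q||P) for this pair.

D_KL(P||Q) = Σ P(x) log₂(P(x)/Q(x))

Computing term by term:
  P(1)·log₂(P(1)/Q(1)) = (1/48)·log₂((1/48)/(5/12)) = -0.09004
  P(2)·log₂(P(2)/Q(2)) = (5/12)·log₂((5/12)/(13/48)) = 0.25895
  P(3)·log₂(P(3)/Q(3)) = (23/48)·log₂((23/48)/(1/48)) = 2.16754
  P(4)·log₂(P(4)/Q(4)) = (1/12)·log₂((1/12)/(7/24)) = -0.15061

D_KL(P||Q) = -0.09004 + 0.25895 + 2.16754 - 0.15061 = 2.18584 ≈ 2.1858 bits

D_KL(Q||P) = Σ Q(x) log₂(Q(x)/P(x))

Computing term by term:
  Q(1)·log₂(Q(1)/P(1)) = (5/12)·log₂((5/12)/(1/48)) = 1.80080
  Q(2)·log₂(Q(2)/P(2)) = (13/48)·log₂((13/48)/(5/12)) = -0.16832
  Q(3)·log₂(Q(3)/P(3)) = (1/48)·log₂((1/48)/(23/48)) = -0.09424
  Q(4)·log₂(Q(4)/P(4)) = (7/24)·log₂((7/24)/(1/12)) = 0.52715

D_KL(Q||P) = 1.80080 - 0.16832 - 0.09424 + 0.52715 = 2.06539 ≈ 2.0654 bits

These are NOT equal (difference: 0.1204 bits). KL divergence is asymmetric: D_KL(P||Q) ≠ D_KL(Q||P) in general.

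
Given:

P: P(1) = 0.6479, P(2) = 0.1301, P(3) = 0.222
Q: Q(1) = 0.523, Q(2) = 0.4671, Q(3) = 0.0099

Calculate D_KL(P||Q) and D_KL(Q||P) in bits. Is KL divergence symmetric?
D_KL(P||Q) = 0.9564 bits, D_KL(Q||P) = 0.6554 bits. No, KL divergence is not symmetric.

D_KL(P||Q) = Σ P(x) log₂(P(x)/Q(x))

Computing term by term:
  P(1)·log₂(P(1)/Q(1)) = 0.6479·log₂(0.6479/0.523) = 0.20018
  P(2)·log₂(P(2)/Q(2)) = 0.1301·log₂(0.1301/0.4671) = -0.23992
  P(3)·log₂(P(3)/Q(3)) = 0.222·log₂(0.222/0.0099) = 0.99611

D_KL(P||Q) = 0.20018 - 0.23992 + 0.99611 = 0.95637 ≈ 0.9564 bits

D_KL(Q||P) = Σ Q(x) log₂(Q(x)/P(x))

Computing term by term:
  Q(1)·log₂(Q(1)/P(1)) = 0.523·log₂(0.523/0.6479) = -0.16159
  Q(2)·log₂(Q(2)/P(2)) = 0.4671·log₂(0.4671/0.1301) = 0.86138
  Q(3)·log₂(Q(3)/P(3)) = 0.0099·log₂(0.0099/0.222) = -0.04442

D_KL(Q||P) = -0.16159 + 0.86138 - 0.04442 = 0.65537 ≈ 0.6554 bits

These are NOT equal (difference: 0.3010 bits). KL divergence is asymmetric: D_KL(P||Q) ≠ D_KL(Q||P) in general.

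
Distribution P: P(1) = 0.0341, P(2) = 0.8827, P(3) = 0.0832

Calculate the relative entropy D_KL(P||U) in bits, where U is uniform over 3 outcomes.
0.9614 bits

U(i) = 1/3 for all i

D_KL(P||U) = Σ P(x) log₂(P(x) / (1/3))
           = Σ P(x) log₂(P(x)) + log₂(3)
           = log₂(3) - H(P)

H(P) = -Σ P(x) log₂(P(x)):
  -P(1)·log₂(P(1)) = -(0.0341)·log₂(0.0341) = 0.16621
  -P(2)·log₂(P(2)) = -(0.8827)·log₂(0.8827) = 0.15889
  -P(3)·log₂(P(3)) = -(0.0832)·log₂(0.0832) = 0.29846
H(P) = 0.16621 + 0.15889 + 0.29846 = 0.62356 bits

log₂(3) = 1.58496 bits

D_KL(P||U) = 1.58496 - 0.62356 = 0.96140 ≈ 0.9614 bits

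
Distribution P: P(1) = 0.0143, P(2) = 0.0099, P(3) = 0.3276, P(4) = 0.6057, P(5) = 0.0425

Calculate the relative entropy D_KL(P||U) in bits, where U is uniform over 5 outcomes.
1.0092 bits

U(i) = 1/5 for all i

D_KL(P||U) = Σ P(x) log₂(P(x) / (1/5))
           = Σ P(x) log₂(P(x)) + log₂(5)
           = log₂(5) - H(P)

H(P) = -Σ P(x) log₂(P(x)):
  -P(1)·log₂(P(1)) = -(0.0143)·log₂(0.0143) = 0.08763
  -P(2)·log₂(P(2)) = -(0.0099)·log₂(0.0099) = 0.06592
  -P(3)·log₂(P(3)) = -(0.3276)·log₂(0.3276) = 0.52743
  -P(4)·log₂(P(4)) = -(0.6057)·log₂(0.6057) = 0.43812
  -P(5)·log₂(P(5)) = -(0.0425)·log₂(0.0425) = 0.19365
H(P) = 0.08763 + 0.06592 + 0.52743 + 0.43812 + 0.19365 = 1.31275 bits

log₂(5) = 2.32193 bits

D_KL(P||U) = 2.32193 - 1.31275 = 1.00918 ≈ 1.0092 bits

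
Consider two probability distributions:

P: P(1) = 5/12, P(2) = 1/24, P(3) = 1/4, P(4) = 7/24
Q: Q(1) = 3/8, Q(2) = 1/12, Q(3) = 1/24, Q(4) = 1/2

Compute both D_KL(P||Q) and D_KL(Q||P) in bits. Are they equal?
D_KL(P||Q) = 0.4411 bits, D_KL(Q||P) = 0.3074 bits. No, they are not equal.

D_KL(P||Q) = Σ P(x) log₂(P(x)/Q(x))

Computing term by term:
  P(1)·log₂(P(1)/Q(1)) = (5/12)·log₂((5/12)/(3/8)) = 0.06333
  P(2)·log₂(P(2)/Q(2)) = (1/24)·log₂((1/24)/(1/12)) = -0.04167
  P(3)·log₂(P(3)/Q(3)) = (1/4)·log₂((1/4)/(1/24)) = 0.64624
  P(4)·log₂(P(4)/Q(4)) = (7/24)·log₂((7/24)/(1/2)) = -0.22680

D_KL(P||Q) = 0.06333 - 0.04167 + 0.64624 - 0.22680 = 0.44110 ≈ 0.4411 bits

D_KL(Q||P) = Σ Q(x) log₂(Q(x)/P(x))

Computing term by term:
  Q(1)·log₂(Q(1)/P(1)) = (3/8)·log₂((3/8)/(5/12)) = -0.05700
  Q(2)·log₂(Q(2)/P(2)) = (1/12)·log₂((1/12)/(1/24)) = 0.08333
  Q(3)·log₂(Q(3)/P(3)) = (1/24)·log₂((1/24)/(1/4)) = -0.10771
  Q(4)·log₂(Q(4)/P(4)) = (1/2)·log₂((1/2)/(7/24)) = 0.38880

D_KL(Q||P) = -0.05700 + 0.08333 - 0.10771 + 0.38880 = 0.30742 ≈ 0.3074 bits

These are NOT equal (difference: 0.1337 bits). KL divergence is asymmetric: D_KL(P||Q) ≠ D_KL(Q||P) in general.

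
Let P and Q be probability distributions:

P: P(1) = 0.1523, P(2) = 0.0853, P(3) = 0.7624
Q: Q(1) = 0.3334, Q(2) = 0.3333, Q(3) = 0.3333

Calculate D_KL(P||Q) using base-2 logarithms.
0.5702 bits

D_KL(P||Q) = Σ P(x) log₂(P(x)/Q(x))

Computing term by term:
  P(1)·log₂(P(1)/Q(1)) = 0.1523·log₂(0.1523/0.3334) = -0.17215
  P(2)·log₂(P(2)/Q(2)) = 0.0853·log₂(0.0853/0.3333) = -0.16772
  P(3)·log₂(P(3)/Q(3)) = 0.7624·log₂(0.7624/0.3333) = 0.91010

D_KL(P||Q) = -0.17215 - 0.16772 + 0.91010 = 0.57023 ≈ 0.5702 bits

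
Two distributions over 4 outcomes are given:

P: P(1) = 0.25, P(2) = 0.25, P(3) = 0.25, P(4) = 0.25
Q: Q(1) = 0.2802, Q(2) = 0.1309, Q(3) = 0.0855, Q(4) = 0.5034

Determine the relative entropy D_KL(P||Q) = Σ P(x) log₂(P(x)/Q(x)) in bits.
0.3268 bits

D_KL(P||Q) = Σ P(x) log₂(P(x)/Q(x))

Computing term by term:
  P(1)·log₂(P(1)/Q(1)) = 0.25·log₂(0.25/0.2802) = -0.04113
  P(2)·log₂(P(2)/Q(2)) = 0.25·log₂(0.25/0.1309) = 0.23337
  P(3)·log₂(P(3)/Q(3)) = 0.25·log₂(0.25/0.0855) = 0.38698
  P(4)·log₂(P(4)/Q(4)) = 0.25·log₂(0.25/0.5034) = -0.25244

D_KL(P||Q) = -0.04113 + 0.23337 + 0.38698 - 0.25244 = 0.32678 ≈ 0.3268 bits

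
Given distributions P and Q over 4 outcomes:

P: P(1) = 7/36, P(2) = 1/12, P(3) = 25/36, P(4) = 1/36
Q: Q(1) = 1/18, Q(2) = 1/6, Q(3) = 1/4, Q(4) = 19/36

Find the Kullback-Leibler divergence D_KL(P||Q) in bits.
1.1737 bits

D_KL(P||Q) = Σ P(x) log₂(P(x)/Q(x))

Computing term by term:
  P(1)·log₂(P(1)/Q(1)) = (7/36)·log₂((7/36)/(1/18)) = 0.35143
  P(2)·log₂(P(2)/Q(2)) = (1/12)·log₂((1/12)/(1/6)) = -0.08333
  P(3)·log₂(P(3)/Q(3)) = (25/36)·log₂((25/36)/(1/4)) = 1.02356
  P(4)·log₂(P(4)/Q(4)) = (1/36)·log₂((1/36)/(19/36)) = -0.11800

D_KL(P||Q) = 0.35143 - 0.08333 + 1.02356 - 0.11800 = 1.17366 ≈ 1.1737 bits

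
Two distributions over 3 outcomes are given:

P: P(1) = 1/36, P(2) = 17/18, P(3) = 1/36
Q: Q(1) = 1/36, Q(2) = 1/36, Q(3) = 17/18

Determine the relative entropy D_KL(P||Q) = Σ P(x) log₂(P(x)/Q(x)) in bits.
4.6635 bits

D_KL(P||Q) = Σ P(x) log₂(P(x)/Q(x))

Computing term by term:
  P(1)·log₂(P(1)/Q(1)) = (1/36)·log₂((1/36)/(1/36)) = 0.00000
  P(2)·log₂(P(2)/Q(2)) = (17/18)·log₂((17/18)/(1/36)) = 4.80483
  P(3)·log₂(P(3)/Q(3)) = (1/36)·log₂((1/36)/(17/18)) = -0.14132

D_KL(P||Q) = 0.00000 + 4.80483 - 0.14132 = 4.66351 ≈ 4.6635 bits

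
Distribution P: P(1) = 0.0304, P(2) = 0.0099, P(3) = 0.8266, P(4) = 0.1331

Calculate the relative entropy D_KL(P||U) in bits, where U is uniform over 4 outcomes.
1.1665 bits

U(i) = 1/4 for all i

D_KL(P||U) = Σ P(x) log₂(P(x) / (1/4))
           = Σ P(x) log₂(P(x)) + log₂(4)
           = log₂(4) - H(P)

H(P) = -Σ P(x) log₂(P(x)):
  -P(1)·log₂(P(1)) = -(0.0304)·log₂(0.0304) = 0.15321
  -P(2)·log₂(P(2)) = -(0.0099)·log₂(0.0099) = 0.06592
  -P(3)·log₂(P(3)) = -(0.8266)·log₂(0.8266) = 0.22710
  -P(4)·log₂(P(4)) = -(0.1331)·log₂(0.1331) = 0.38724
H(P) = 0.15321 + 0.06592 + 0.22710 + 0.38724 = 0.83347 bits

log₂(4) = 2.00000 bits

D_KL(P||U) = 2.00000 - 0.83347 = 1.16653 ≈ 1.1665 bits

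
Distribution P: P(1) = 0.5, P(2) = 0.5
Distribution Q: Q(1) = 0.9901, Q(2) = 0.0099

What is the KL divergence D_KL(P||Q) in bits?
2.3364 bits

D_KL(P||Q) = Σ P(x) log₂(P(x)/Q(x))

Computing term by term:
  P(1)·log₂(P(1)/Q(1)) = 0.5·log₂(0.5/0.9901) = -0.49282
  P(2)·log₂(P(2)/Q(2)) = 0.5·log₂(0.5/0.0099) = 2.82918

D_KL(P||Q) = -0.49282 + 2.82918 = 2.33636 ≈ 2.3364 bits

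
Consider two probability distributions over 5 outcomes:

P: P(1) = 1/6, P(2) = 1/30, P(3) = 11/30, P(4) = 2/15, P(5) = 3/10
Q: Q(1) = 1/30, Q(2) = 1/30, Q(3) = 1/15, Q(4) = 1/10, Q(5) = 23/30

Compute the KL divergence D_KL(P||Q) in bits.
0.9380 bits

D_KL(P||Q) = Σ P(x) log₂(P(x)/Q(x))

Computing term by term:
  P(1)·log₂(P(1)/Q(1)) = (1/6)·log₂((1/6)/(1/30)) = 0.38699
  P(2)·log₂(P(2)/Q(2)) = (1/30)·log₂((1/30)/(1/30)) = 0.00000
  P(3)·log₂(P(3)/Q(3)) = (11/30)·log₂((11/30)/(1/15)) = 0.90179
  P(4)·log₂(P(4)/Q(4)) = (2/15)·log₂((2/15)/(1/10)) = 0.05534
  P(5)·log₂(P(5)/Q(5)) = (3/10)·log₂((3/10)/(23/30)) = -0.40609

D_KL(P||Q) = 0.38699 + 0.00000 + 0.90179 + 0.05534 - 0.40609 = 0.93803 ≈ 0.9380 bits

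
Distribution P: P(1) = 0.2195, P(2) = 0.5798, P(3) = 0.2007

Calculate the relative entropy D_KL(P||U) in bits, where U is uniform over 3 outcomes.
0.1838 bits

U(i) = 1/3 for all i

D_KL(P||U) = Σ P(x) log₂(P(x) / (1/3))
           = Σ P(x) log₂(P(x)) + log₂(3)
           = log₂(3) - H(P)

H(P) = -Σ P(x) log₂(P(x)):
  -P(1)·log₂(P(1)) = -(0.2195)·log₂(0.2195) = 0.48020
  -P(2)·log₂(P(2)) = -(0.5798)·log₂(0.5798) = 0.45594
  -P(3)·log₂(P(3)) = -(0.2007)·log₂(0.2007) = 0.46500
H(P) = 0.48020 + 0.45594 + 0.46500 = 1.40114 bits

log₂(3) = 1.58496 bits

D_KL(P||U) = 1.58496 - 1.40114 = 0.18382 ≈ 0.1838 bits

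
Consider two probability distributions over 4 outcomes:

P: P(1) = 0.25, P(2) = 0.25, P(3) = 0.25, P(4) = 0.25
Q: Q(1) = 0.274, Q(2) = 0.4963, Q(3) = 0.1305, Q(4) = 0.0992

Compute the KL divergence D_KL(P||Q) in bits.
0.2875 bits

D_KL(P||Q) = Σ P(x) log₂(P(x)/Q(x))

Computing term by term:
  P(1)·log₂(P(1)/Q(1)) = 0.25·log₂(0.25/0.274) = -0.03306
  P(2)·log₂(P(2)/Q(2)) = 0.25·log₂(0.25/0.4963) = -0.24732
  P(3)·log₂(P(3)/Q(3)) = 0.25·log₂(0.25/0.1305) = 0.23447
  P(4)·log₂(P(4)/Q(4)) = 0.25·log₂(0.25/0.0992) = 0.33338

D_KL(P||Q) = -0.03306 - 0.24732 + 0.23447 + 0.33338 = 0.28747 ≈ 0.2875 bits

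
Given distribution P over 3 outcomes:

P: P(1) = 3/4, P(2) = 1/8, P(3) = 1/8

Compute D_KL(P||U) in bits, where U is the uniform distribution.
0.5237 bits

U(i) = 1/3 for all i

D_KL(P||U) = Σ P(x) log₂(P(x) / (1/3))
           = Σ P(x) log₂(P(x)) + log₂(3)
           = log₂(3) - H(P)

H(P) = -Σ P(x) log₂(P(x)):
  -P(1)·log₂(P(1)) = -(3/4)·log₂(3/4) = 0.31128
  -P(2)·log₂(P(2)) = -(1/8)·log₂(1/8) = 0.37500
  -P(3)·log₂(P(3)) = -(1/8)·log₂(1/8) = 0.37500
H(P) = 0.31128 + 0.37500 + 0.37500 = 1.06128 bits

log₂(3) = 1.58496 bits

D_KL(P||U) = 1.58496 - 1.06128 = 0.52368 ≈ 0.5237 bits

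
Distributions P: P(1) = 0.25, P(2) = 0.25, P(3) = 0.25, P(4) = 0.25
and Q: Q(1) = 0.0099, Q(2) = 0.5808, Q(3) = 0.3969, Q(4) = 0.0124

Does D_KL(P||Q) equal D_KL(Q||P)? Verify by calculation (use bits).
D_KL(P||Q) = 1.7772 bits, D_KL(Q||P) = 0.8711 bits. No — D_KL(P||Q) ≠ D_KL(Q||P) for this pair.

D_KL(P||Q) = Σ P(x) log₂(P(x)/Q(x))

Computing term by term:
  P(1)·log₂(P(1)/Q(1)) = 0.25·log₂(0.25/0.0099) = 1.16459
  P(2)·log₂(P(2)/Q(2)) = 0.25·log₂(0.25/0.5808) = -0.30403
  P(3)·log₂(P(3)/Q(3)) = 0.25·log₂(0.25/0.3969) = -0.16671
  P(4)·log₂(P(4)/Q(4)) = 0.25·log₂(0.25/0.0124) = 1.08338

D_KL(P||Q) = 1.16459 - 0.30403 - 0.16671 + 1.08338 = 1.77723 ≈ 1.7772 bits

D_KL(Q||P) = Σ Q(x) log₂(Q(x)/P(x))

Computing term by term:
  Q(1)·log₂(Q(1)/P(1)) = 0.0099·log₂(0.0099/0.25) = -0.04612
  Q(2)·log₂(Q(2)/P(2)) = 0.5808·log₂(0.5808/0.25) = 0.70632
  Q(3)·log₂(Q(3)/P(3)) = 0.3969·log₂(0.3969/0.25) = 0.26467
  Q(4)·log₂(Q(4)/P(4)) = 0.0124·log₂(0.0124/0.25) = -0.05374

D_KL(Q||P) = -0.04612 + 0.70632 + 0.26467 - 0.05374 = 0.87113 ≈ 0.8711 bits

These are NOT equal (difference: 0.9061 bits). KL divergence is asymmetric: D_KL(P||Q) ≠ D_KL(Q||P) in general.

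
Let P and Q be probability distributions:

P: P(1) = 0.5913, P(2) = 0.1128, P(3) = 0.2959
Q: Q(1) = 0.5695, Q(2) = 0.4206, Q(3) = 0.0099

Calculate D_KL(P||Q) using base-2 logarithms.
1.2682 bits

D_KL(P||Q) = Σ P(x) log₂(P(x)/Q(x))

Computing term by term:
  P(1)·log₂(P(1)/Q(1)) = 0.5913·log₂(0.5913/0.5695) = 0.03205
  P(2)·log₂(P(2)/Q(2)) = 0.1128·log₂(0.1128/0.4206) = -0.21417
  P(3)·log₂(P(3)/Q(3)) = 0.2959·log₂(0.2959/0.0099) = 1.45036

D_KL(P||Q) = 0.03205 - 0.21417 + 1.45036 = 1.26824 ≈ 1.2682 bits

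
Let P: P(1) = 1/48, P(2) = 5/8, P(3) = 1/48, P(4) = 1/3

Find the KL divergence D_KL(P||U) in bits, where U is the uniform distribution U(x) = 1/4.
0.8152 bits

U(i) = 1/4 for all i

D_KL(P||U) = Σ P(x) log₂(P(x) / (1/4))
           = Σ P(x) log₂(P(x)) + log₂(4)
           = log₂(4) - H(P)

H(P) = -Σ P(x) log₂(P(x)):
  -P(1)·log₂(P(1)) = -(1/48)·log₂(1/48) = 0.11635
  -P(2)·log₂(P(2)) = -(5/8)·log₂(5/8) = 0.42379
  -P(3)·log₂(P(3)) = -(1/48)·log₂(1/48) = 0.11635
  -P(4)·log₂(P(4)) = -(1/3)·log₂(1/3) = 0.52832
H(P) = 0.11635 + 0.42379 + 0.11635 + 0.52832 = 1.18481 bits

log₂(4) = 2.00000 bits

D_KL(P||U) = 2.00000 - 1.18481 = 0.81519 ≈ 0.8152 bits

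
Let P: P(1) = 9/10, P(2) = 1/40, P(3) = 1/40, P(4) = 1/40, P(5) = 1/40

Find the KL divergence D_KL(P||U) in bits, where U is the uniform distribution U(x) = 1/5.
1.6529 bits

U(i) = 1/5 for all i

D_KL(P||U) = Σ P(x) log₂(P(x) / (1/5))
           = Σ P(x) log₂(P(x)) + log₂(5)
           = log₂(5) - H(P)

H(P) = -Σ P(x) log₂(P(x)):
  -P(1)·log₂(P(1)) = -(9/10)·log₂(9/10) = 0.13680
  -P(2)·log₂(P(2)) = -(1/40)·log₂(1/40) = 0.13305
  -P(3)·log₂(P(3)) = -(1/40)·log₂(1/40) = 0.13305
  -P(4)·log₂(P(4)) = -(1/40)·log₂(1/40) = 0.13305
  -P(5)·log₂(P(5)) = -(1/40)·log₂(1/40) = 0.13305
H(P) = 0.13680 + 0.13305 + 0.13305 + 0.13305 + 0.13305 = 0.66900 bits

log₂(5) = 2.32193 bits

D_KL(P||U) = 2.32193 - 0.66900 = 1.65293 ≈ 1.6529 bits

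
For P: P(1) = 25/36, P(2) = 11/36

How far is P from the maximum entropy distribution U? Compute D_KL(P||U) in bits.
0.1120 bits

U(i) = 1/2 for all i

D_KL(P||U) = Σ P(x) log₂(P(x) / (1/2))
           = Σ P(x) log₂(P(x)) + log₂(2)
           = log₂(2) - H(P)

H(P) = -Σ P(x) log₂(P(x)):
  -P(1)·log₂(P(1)) = -(25/36)·log₂(25/36) = 0.36533
  -P(2)·log₂(P(2)) = -(11/36)·log₂(11/36) = 0.52265
H(P) = 0.36533 + 0.52265 = 0.88798 bits

log₂(2) = 1.00000 bits

D_KL(P||U) = 1.00000 - 0.88798 = 0.11202 ≈ 0.1120 bits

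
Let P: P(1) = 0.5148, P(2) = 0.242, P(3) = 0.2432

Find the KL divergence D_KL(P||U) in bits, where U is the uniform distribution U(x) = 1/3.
0.1004 bits

U(i) = 1/3 for all i

D_KL(P||U) = Σ P(x) log₂(P(x) / (1/3))
           = Σ P(x) log₂(P(x)) + log₂(3)
           = log₂(3) - H(P)

H(P) = -Σ P(x) log₂(P(x)):
  -P(1)·log₂(P(1)) = -(0.5148)·log₂(0.5148) = 0.49314
  -P(2)·log₂(P(2)) = -(0.242)·log₂(0.242) = 0.49535
  -P(3)·log₂(P(3)) = -(0.2432)·log₂(0.2432) = 0.49608
H(P) = 0.49314 + 0.49535 + 0.49608 = 1.48457 bits

log₂(3) = 1.58496 bits

D_KL(P||U) = 1.58496 - 1.48457 = 0.10039 ≈ 0.1004 bits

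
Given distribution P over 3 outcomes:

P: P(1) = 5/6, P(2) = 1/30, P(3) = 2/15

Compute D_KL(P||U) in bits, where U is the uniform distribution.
0.8146 bits

U(i) = 1/3 for all i

D_KL(P||U) = Σ P(x) log₂(P(x) / (1/3))
           = Σ P(x) log₂(P(x)) + log₂(3)
           = log₂(3) - H(P)

H(P) = -Σ P(x) log₂(P(x)):
  -P(1)·log₂(P(1)) = -(5/6)·log₂(5/6) = 0.21920
  -P(2)·log₂(P(2)) = -(1/30)·log₂(1/30) = 0.16356
  -P(3)·log₂(P(3)) = -(2/15)·log₂(2/15) = 0.38759
H(P) = 0.21920 + 0.16356 + 0.38759 = 0.77035 bits

log₂(3) = 1.58496 bits

D_KL(P||U) = 1.58496 - 0.77035 = 0.81461 ≈ 0.8146 bits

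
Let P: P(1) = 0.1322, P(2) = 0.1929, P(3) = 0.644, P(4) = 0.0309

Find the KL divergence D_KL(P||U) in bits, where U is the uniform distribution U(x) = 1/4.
0.5923 bits

U(i) = 1/4 for all i

D_KL(P||U) = Σ P(x) log₂(P(x) / (1/4))
           = Σ P(x) log₂(P(x)) + log₂(4)
           = log₂(4) - H(P)

H(P) = -Σ P(x) log₂(P(x)):
  -P(1)·log₂(P(1)) = -(0.1322)·log₂(0.1322) = 0.38592
  -P(2)·log₂(P(2)) = -(0.1929)·log₂(0.1929) = 0.45796
  -P(3)·log₂(P(3)) = -(0.644)·log₂(0.644) = 0.40885
  -P(4)·log₂(P(4)) = -(0.0309)·log₂(0.0309) = 0.15500
H(P) = 0.38592 + 0.45796 + 0.40885 + 0.15500 = 1.40773 bits

log₂(4) = 2.00000 bits

D_KL(P||U) = 2.00000 - 1.40773 = 0.59227 ≈ 0.5923 bits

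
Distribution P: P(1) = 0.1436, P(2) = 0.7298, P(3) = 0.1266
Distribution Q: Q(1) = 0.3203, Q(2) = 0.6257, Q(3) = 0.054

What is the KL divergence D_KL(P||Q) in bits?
0.1515 bits

D_KL(P||Q) = Σ P(x) log₂(P(x)/Q(x))

Computing term by term:
  P(1)·log₂(P(1)/Q(1)) = 0.1436·log₂(0.1436/0.3203) = -0.16620
  P(2)·log₂(P(2)/Q(2)) = 0.7298·log₂(0.7298/0.6257) = 0.16204
  P(3)·log₂(P(3)/Q(3)) = 0.1266·log₂(0.1266/0.054) = 0.15562

D_KL(P||Q) = -0.16620 + 0.16204 + 0.15562 = 0.15146 ≈ 0.1515 bits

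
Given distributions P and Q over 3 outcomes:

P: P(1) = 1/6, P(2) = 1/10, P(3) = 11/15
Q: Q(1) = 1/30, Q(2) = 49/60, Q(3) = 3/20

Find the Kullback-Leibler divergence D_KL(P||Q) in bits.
1.7630 bits

D_KL(P||Q) = Σ P(x) log₂(P(x)/Q(x))

Computing term by term:
  P(1)·log₂(P(1)/Q(1)) = (1/6)·log₂((1/6)/(1/30)) = 0.38699
  P(2)·log₂(P(2)/Q(2)) = (1/10)·log₂((1/10)/(49/60)) = -0.30297
  P(3)·log₂(P(3)/Q(3)) = (11/15)·log₂((11/15)/(3/20)) = 1.67897

D_KL(P||Q) = 0.38699 - 0.30297 + 1.67897 = 1.76299 ≈ 1.7630 bits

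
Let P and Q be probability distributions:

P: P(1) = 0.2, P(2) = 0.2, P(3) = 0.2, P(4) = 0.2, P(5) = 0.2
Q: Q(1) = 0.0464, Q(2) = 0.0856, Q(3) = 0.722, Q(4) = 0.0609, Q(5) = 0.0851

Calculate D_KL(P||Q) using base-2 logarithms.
0.8857 bits

D_KL(P||Q) = Σ P(x) log₂(P(x)/Q(x))

Computing term by term:
  P(1)·log₂(P(1)/Q(1)) = 0.2·log₂(0.2/0.0464) = 0.42156
  P(2)·log₂(P(2)/Q(2)) = 0.2·log₂(0.2/0.0856) = 0.24486
  P(3)·log₂(P(3)/Q(3)) = 0.2·log₂(0.2/0.722) = -0.37040
  P(4)·log₂(P(4)/Q(4)) = 0.2·log₂(0.2/0.0609) = 0.34310
  P(5)·log₂(P(5)/Q(5)) = 0.2·log₂(0.2/0.0851) = 0.24655

D_KL(P||Q) = 0.42156 + 0.24486 - 0.37040 + 0.34310 + 0.24655 = 0.88567 ≈ 0.8857 bits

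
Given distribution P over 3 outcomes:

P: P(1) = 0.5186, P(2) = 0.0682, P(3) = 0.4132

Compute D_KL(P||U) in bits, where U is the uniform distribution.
0.3026 bits

U(i) = 1/3 for all i

D_KL(P||U) = Σ P(x) log₂(P(x) / (1/3))
           = Σ P(x) log₂(P(x)) + log₂(3)
           = log₂(3) - H(P)

H(P) = -Σ P(x) log₂(P(x)):
  -P(1)·log₂(P(1)) = -(0.5186)·log₂(0.5186) = 0.49127
  -P(2)·log₂(P(2)) = -(0.0682)·log₂(0.0682) = 0.26421
  -P(3)·log₂(P(3)) = -(0.4132)·log₂(0.4132) = 0.52687
H(P) = 0.49127 + 0.26421 + 0.52687 = 1.28235 bits

log₂(3) = 1.58496 bits

D_KL(P||U) = 1.58496 - 1.28235 = 0.30261 ≈ 0.3026 bits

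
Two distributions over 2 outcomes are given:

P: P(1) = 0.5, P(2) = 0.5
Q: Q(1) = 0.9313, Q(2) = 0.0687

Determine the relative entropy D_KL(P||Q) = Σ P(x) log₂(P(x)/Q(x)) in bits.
0.9831 bits

D_KL(P||Q) = Σ P(x) log₂(P(x)/Q(x))

Computing term by term:
  P(1)·log₂(P(1)/Q(1)) = 0.5·log₂(0.5/0.9313) = -0.44866
  P(2)·log₂(P(2)/Q(2)) = 0.5·log₂(0.5/0.0687) = 1.43177

D_KL(P||Q) = -0.44866 + 1.43177 = 0.98311 ≈ 0.9831 bits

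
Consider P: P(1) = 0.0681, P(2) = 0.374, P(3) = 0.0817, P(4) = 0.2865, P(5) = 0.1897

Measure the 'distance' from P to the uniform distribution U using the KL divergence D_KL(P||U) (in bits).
0.2605 bits

U(i) = 1/5 for all i

D_KL(P||U) = Σ P(x) log₂(P(x) / (1/5))
           = Σ P(x) log₂(P(x)) + log₂(5)
           = log₂(5) - H(P)

H(P) = -Σ P(x) log₂(P(x)):
  -P(1)·log₂(P(1)) = -(0.0681)·log₂(0.0681) = 0.26397
  -P(2)·log₂(P(2)) = -(0.374)·log₂(0.374) = 0.53066
  -P(3)·log₂(P(3)) = -(0.0817)·log₂(0.0817) = 0.29522
  -P(4)·log₂(P(4)) = -(0.2865)·log₂(0.2865) = 0.51667
  -P(5)·log₂(P(5)) = -(0.1897)·log₂(0.1897) = 0.45494
H(P) = 0.26397 + 0.53066 + 0.29522 + 0.51667 + 0.45494 = 2.06146 bits

log₂(5) = 2.32193 bits

D_KL(P||U) = 2.32193 - 2.06146 = 0.26047 ≈ 0.2605 bits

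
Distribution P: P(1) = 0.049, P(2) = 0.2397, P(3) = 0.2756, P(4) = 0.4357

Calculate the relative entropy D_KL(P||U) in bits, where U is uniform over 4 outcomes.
0.2582 bits

U(i) = 1/4 for all i

D_KL(P||U) = Σ P(x) log₂(P(x) / (1/4))
           = Σ P(x) log₂(P(x)) + log₂(4)
           = log₂(4) - H(P)

H(P) = -Σ P(x) log₂(P(x)):
  -P(1)·log₂(P(1)) = -(0.049)·log₂(0.049) = 0.21320
  -P(2)·log₂(P(2)) = -(0.2397)·log₂(0.2397) = 0.49395
  -P(3)·log₂(P(3)) = -(0.2756)·log₂(0.2756) = 0.51244
  -P(4)·log₂(P(4)) = -(0.4357)·log₂(0.4357) = 0.52223
H(P) = 0.21320 + 0.49395 + 0.51244 + 0.52223 = 1.74182 bits

log₂(4) = 2.00000 bits

D_KL(P||U) = 2.00000 - 1.74182 = 0.25818 ≈ 0.2582 bits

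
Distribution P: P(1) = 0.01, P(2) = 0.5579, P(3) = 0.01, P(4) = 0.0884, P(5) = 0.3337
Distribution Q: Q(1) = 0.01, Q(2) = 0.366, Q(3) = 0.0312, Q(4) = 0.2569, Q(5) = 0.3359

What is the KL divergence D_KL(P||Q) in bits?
0.1837 bits

D_KL(P||Q) = Σ P(x) log₂(P(x)/Q(x))

Computing term by term:
  P(1)·log₂(P(1)/Q(1)) = 0.01·log₂(0.01/0.01) = 0.00000
  P(2)·log₂(P(2)/Q(2)) = 0.5579·log₂(0.5579/0.366) = 0.33929
  P(3)·log₂(P(3)/Q(3)) = 0.01·log₂(0.01/0.0312) = -0.01642
  P(4)·log₂(P(4)/Q(4)) = 0.0884·log₂(0.0884/0.2569) = -0.13606
  P(5)·log₂(P(5)/Q(5)) = 0.3337·log₂(0.3337/0.3359) = -0.00316

D_KL(P||Q) = 0.00000 + 0.33929 - 0.01642 - 0.13606 - 0.00316 = 0.18365 ≈ 0.1837 bits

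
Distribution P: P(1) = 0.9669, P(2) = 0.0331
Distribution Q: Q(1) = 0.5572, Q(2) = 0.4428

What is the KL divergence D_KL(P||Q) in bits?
0.6450 bits

D_KL(P||Q) = Σ P(x) log₂(P(x)/Q(x))

Computing term by term:
  P(1)·log₂(P(1)/Q(1)) = 0.9669·log₂(0.9669/0.5572) = 0.76885
  P(2)·log₂(P(2)/Q(2)) = 0.0331·log₂(0.0331/0.4428) = -0.12385

D_KL(P||Q) = 0.76885 - 0.12385 = 0.64500 ≈ 0.6450 bits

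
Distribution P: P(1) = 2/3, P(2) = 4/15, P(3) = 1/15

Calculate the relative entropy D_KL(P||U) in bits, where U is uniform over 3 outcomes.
0.4260 bits

U(i) = 1/3 for all i

D_KL(P||U) = Σ P(x) log₂(P(x) / (1/3))
           = Σ P(x) log₂(P(x)) + log₂(3)
           = log₂(3) - H(P)

H(P) = -Σ P(x) log₂(P(x)):
  -P(1)·log₂(P(1)) = -(2/3)·log₂(2/3) = 0.38998
  -P(2)·log₂(P(2)) = -(4/15)·log₂(4/15) = 0.50850
  -P(3)·log₂(P(3)) = -(1/15)·log₂(1/15) = 0.26046
H(P) = 0.38998 + 0.50850 + 0.26046 = 1.15894 bits

log₂(3) = 1.58496 bits

D_KL(P||U) = 1.58496 - 1.15894 = 0.42602 ≈ 0.4260 bits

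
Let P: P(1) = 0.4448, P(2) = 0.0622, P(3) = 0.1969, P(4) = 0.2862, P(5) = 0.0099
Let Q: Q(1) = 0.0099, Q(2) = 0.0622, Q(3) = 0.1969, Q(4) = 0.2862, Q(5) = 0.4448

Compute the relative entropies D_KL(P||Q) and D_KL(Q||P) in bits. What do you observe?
D_KL(P||Q) = 2.3874 bits, D_KL(Q||P) = 2.3874 bits. The two directions give the same value here, because Q is a self-inverse relabeling of P; in general KL divergence is asymmetric.

D_KL(P||Q) = Σ P(x) log₂(P(x)/Q(x))

Computing term by term:
  P(1)·log₂(P(1)/Q(1)) = 0.4448·log₂(0.4448/0.0099) = 2.44177
  P(2)·log₂(P(2)/Q(2)) = 0.0622·log₂(0.0622/0.0622) = 0.00000
  P(3)·log₂(P(3)/Q(3)) = 0.1969·log₂(0.1969/0.1969) = 0.00000
  P(4)·log₂(P(4)/Q(4)) = 0.2862·log₂(0.2862/0.2862) = 0.00000
  P(5)·log₂(P(5)/Q(5)) = 0.0099·log₂(0.0099/0.4448) = -0.05435

D_KL(P||Q) = 2.44177 + 0.00000 + 0.00000 + 0.00000 - 0.05435 = 2.38742 ≈ 2.3874 bits

D_KL(Q||P) = Σ Q(x) log₂(Q(x)/P(x))

Computing term by term:
  Q(1)·log₂(Q(1)/P(1)) = 0.0099·log₂(0.0099/0.4448) = -0.05435
  Q(2)·log₂(Q(2)/P(2)) = 0.0622·log₂(0.0622/0.0622) = 0.00000
  Q(3)·log₂(Q(3)/P(3)) = 0.1969·log₂(0.1969/0.1969) = 0.00000
  Q(4)·log₂(Q(4)/P(4)) = 0.2862·log₂(0.2862/0.2862) = 0.00000
  Q(5)·log₂(Q(5)/P(5)) = 0.4448·log₂(0.4448/0.0099) = 2.44177

D_KL(Q||P) = -0.05435 + 0.00000 + 0.00000 + 0.00000 + 2.44177 = 2.38742 ≈ 2.3874 bits

These ARE equal here. Q is P with outcomes relabeled (Q(1) = P(5), Q(5) = P(1)) by a relabeling that is its own inverse, so the two sums contain exactly the same terms in a different order. This is a special case — KL divergence is not symmetric in general: D_KL(P||Q) ≠ D_KL(Q||P) for most P, Q.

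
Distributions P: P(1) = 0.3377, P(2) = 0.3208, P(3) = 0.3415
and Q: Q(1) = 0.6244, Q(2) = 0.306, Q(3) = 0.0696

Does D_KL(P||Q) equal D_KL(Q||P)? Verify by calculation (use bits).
D_KL(P||Q) = 0.5061 bits, D_KL(Q||P) = 0.3731 bits. No — D_KL(P||Q) ≠ D_KL(Q||P) for this pair.

D_KL(P||Q) = Σ P(x) log₂(P(x)/Q(x))

Computing term by term:
  P(1)·log₂(P(1)/Q(1)) = 0.3377·log₂(0.3377/0.6244) = -0.29945
  P(2)·log₂(P(2)/Q(2)) = 0.3208·log₂(0.3208/0.306) = 0.02186
  P(3)·log₂(P(3)/Q(3)) = 0.3415·log₂(0.3415/0.0696) = 0.78365

D_KL(P||Q) = -0.29945 + 0.02186 + 0.78365 = 0.50606 ≈ 0.5061 bits

D_KL(Q||P) = Σ Q(x) log₂(Q(x)/P(x))

Computing term by term:
  Q(1)·log₂(Q(1)/P(1)) = 0.6244·log₂(0.6244/0.3377) = 0.55367
  Q(2)·log₂(Q(2)/P(2)) = 0.306·log₂(0.306/0.3208) = -0.02085
  Q(3)·log₂(Q(3)/P(3)) = 0.0696·log₂(0.0696/0.3415) = -0.15971

D_KL(Q||P) = 0.55367 - 0.02085 - 0.15971 = 0.37311 ≈ 0.3731 bits

These are NOT equal (difference: 0.1330 bits). KL divergence is asymmetric: D_KL(P||Q) ≠ D_KL(Q||P) in general.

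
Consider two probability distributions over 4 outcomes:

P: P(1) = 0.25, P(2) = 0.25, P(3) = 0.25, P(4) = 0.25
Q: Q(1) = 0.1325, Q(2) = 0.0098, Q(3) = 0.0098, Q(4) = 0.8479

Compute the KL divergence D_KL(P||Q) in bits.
2.1250 bits

D_KL(P||Q) = Σ P(x) log₂(P(x)/Q(x))

Computing term by term:
  P(1)·log₂(P(1)/Q(1)) = 0.25·log₂(0.25/0.1325) = 0.22898
  P(2)·log₂(P(2)/Q(2)) = 0.25·log₂(0.25/0.0098) = 1.16825
  P(3)·log₂(P(3)/Q(3)) = 0.25·log₂(0.25/0.0098) = 1.16825
  P(4)·log₂(P(4)/Q(4)) = 0.25·log₂(0.25/0.8479) = -0.44049

D_KL(P||Q) = 0.22898 + 1.16825 + 1.16825 - 0.44049 = 2.12499 ≈ 2.1250 bits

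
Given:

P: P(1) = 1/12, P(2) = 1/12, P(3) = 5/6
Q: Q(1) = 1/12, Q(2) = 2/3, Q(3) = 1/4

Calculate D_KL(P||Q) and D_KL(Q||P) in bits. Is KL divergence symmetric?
D_KL(P||Q) = 1.1975 bits, D_KL(Q||P) = 1.5658 bits. No, KL divergence is not symmetric.

D_KL(P||Q) = Σ P(x) log₂(P(x)/Q(x))

Computing term by term:
  P(1)·log₂(P(1)/Q(1)) = (1/12)·log₂((1/12)/(1/12)) = 0.00000
  P(2)·log₂(P(2)/Q(2)) = (1/12)·log₂((1/12)/(2/3)) = -0.25000
  P(3)·log₂(P(3)/Q(3)) = (5/6)·log₂((5/6)/(1/4)) = 1.44747

D_KL(P||Q) = 0.00000 - 0.25000 + 1.44747 = 1.19747 ≈ 1.1975 bits

D_KL(Q||P) = Σ Q(x) log₂(Q(x)/P(x))

Computing term by term:
  Q(1)·log₂(Q(1)/P(1)) = (1/12)·log₂((1/12)/(1/12)) = 0.00000
  Q(2)·log₂(Q(2)/P(2)) = (2/3)·log₂((2/3)/(1/12)) = 2.00000
  Q(3)·log₂(Q(3)/P(3)) = (1/4)·log₂((1/4)/(5/6)) = -0.43424

D_KL(Q||P) = 0.00000 + 2.00000 - 0.43424 = 1.56576 ≈ 1.5658 bits

These are NOT equal (difference: 0.3683 bits). KL divergence is asymmetric: D_KL(P||Q) ≠ D_KL(Q||P) in general.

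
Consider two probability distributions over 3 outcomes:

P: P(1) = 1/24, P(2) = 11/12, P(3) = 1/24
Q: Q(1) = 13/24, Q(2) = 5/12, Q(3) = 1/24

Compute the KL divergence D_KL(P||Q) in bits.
0.8885 bits

D_KL(P||Q) = Σ P(x) log₂(P(x)/Q(x))

Computing term by term:
  P(1)·log₂(P(1)/Q(1)) = (1/24)·log₂((1/24)/(13/24)) = -0.15418
  P(2)·log₂(P(2)/Q(2)) = (11/12)·log₂((11/12)/(5/12)) = 1.04271
  P(3)·log₂(P(3)/Q(3)) = (1/24)·log₂((1/24)/(1/24)) = 0.00000

D_KL(P||Q) = -0.15418 + 1.04271 + 0.00000 = 0.88853 ≈ 0.8885 bits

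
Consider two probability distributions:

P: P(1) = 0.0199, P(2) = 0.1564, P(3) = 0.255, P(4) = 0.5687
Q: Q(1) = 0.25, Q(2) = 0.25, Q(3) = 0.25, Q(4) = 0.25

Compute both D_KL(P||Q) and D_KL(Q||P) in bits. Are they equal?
D_KL(P||Q) = 0.5031 bits, D_KL(Q||P) = 0.7784 bits. No, they are not equal.

D_KL(P||Q) = Σ P(x) log₂(P(x)/Q(x))

Computing term by term:
  P(1)·log₂(P(1)/Q(1)) = 0.0199·log₂(0.0199/0.25) = -0.07266
  P(2)·log₂(P(2)/Q(2)) = 0.1564·log₂(0.1564/0.25) = -0.10583
  P(3)·log₂(P(3)/Q(3)) = 0.255·log₂(0.255/0.25) = 0.00729
  P(4)·log₂(P(4)/Q(4)) = 0.5687·log₂(0.5687/0.25) = 0.67433

D_KL(P||Q) = -0.07266 - 0.10583 + 0.00729 + 0.67433 = 0.50313 ≈ 0.5031 bits

D_KL(Q||P) = Σ Q(x) log₂(Q(x)/P(x))

Computing term by term:
  Q(1)·log₂(Q(1)/P(1)) = 0.25·log₂(0.25/0.0199) = 0.91277
  Q(2)·log₂(Q(2)/P(2)) = 0.25·log₂(0.25/0.1564) = 0.16917
  Q(3)·log₂(Q(3)/P(3)) = 0.25·log₂(0.25/0.255) = -0.00714
  Q(4)·log₂(Q(4)/P(4)) = 0.25·log₂(0.25/0.5687) = -0.29643

D_KL(Q||P) = 0.91277 + 0.16917 - 0.00714 - 0.29643 = 0.77837 ≈ 0.7784 bits

These are NOT equal (difference: 0.2753 bits). KL divergence is asymmetric: D_KL(P||Q) ≠ D_KL(Q||P) in general.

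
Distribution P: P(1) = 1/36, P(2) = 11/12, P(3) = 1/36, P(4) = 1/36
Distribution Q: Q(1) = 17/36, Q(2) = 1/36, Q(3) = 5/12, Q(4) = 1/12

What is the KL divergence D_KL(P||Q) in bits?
4.3579 bits

D_KL(P||Q) = Σ P(x) log₂(P(x)/Q(x))

Computing term by term:
  P(1)·log₂(P(1)/Q(1)) = (1/36)·log₂((1/36)/(17/36)) = -0.11354
  P(2)·log₂(P(2)/Q(2)) = (11/12)·log₂((11/12)/(1/36)) = 4.62403
  P(3)·log₂(P(3)/Q(3)) = (1/36)·log₂((1/36)/(5/12)) = -0.10852
  P(4)·log₂(P(4)/Q(4)) = (1/36)·log₂((1/36)/(1/12)) = -0.04403

D_KL(P||Q) = -0.11354 + 4.62403 - 0.10852 - 0.04403 = 4.35794 ≈ 4.3579 bits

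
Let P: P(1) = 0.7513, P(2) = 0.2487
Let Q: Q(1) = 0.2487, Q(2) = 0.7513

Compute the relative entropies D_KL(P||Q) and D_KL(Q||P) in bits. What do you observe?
D_KL(P||Q) = 0.8016 bits, D_KL(Q||P) = 0.8016 bits. The two directions give the same value here, because Q is a self-inverse relabeling of P; in general KL divergence is asymmetric.

D_KL(P||Q) = Σ P(x) log₂(P(x)/Q(x))

Computing term by term:
  P(1)·log₂(P(1)/Q(1)) = 0.7513·log₂(0.7513/0.2487) = 1.19831
  P(2)·log₂(P(2)/Q(2)) = 0.2487·log₂(0.2487/0.7513) = -0.39667

D_KL(P||Q) = 1.19831 - 0.39667 = 0.80164 ≈ 0.8016 bits

D_KL(Q||P) = Σ Q(x) log₂(Q(x)/P(x))

Computing term by term:
  Q(1)·log₂(Q(1)/P(1)) = 0.2487·log₂(0.2487/0.7513) = -0.39667
  Q(2)·log₂(Q(2)/P(2)) = 0.7513·log₂(0.7513/0.2487) = 1.19831

D_KL(Q||P) = -0.39667 + 1.19831 = 0.80164 ≈ 0.8016 bits

These ARE equal here. Q is P with outcomes relabeled (Q(1) = P(2), Q(2) = P(1)) by a relabeling that is its own inverse, so the two sums contain exactly the same terms in a different order. This is a special case — KL divergence is not symmetric in general: D_KL(P||Q) ≠ D_KL(Q||P) for most P, Q.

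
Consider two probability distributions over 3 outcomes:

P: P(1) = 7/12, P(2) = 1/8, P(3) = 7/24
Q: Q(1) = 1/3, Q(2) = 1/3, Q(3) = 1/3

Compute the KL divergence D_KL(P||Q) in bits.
0.2379 bits

D_KL(P||Q) = Σ P(x) log₂(P(x)/Q(x))

Computing term by term:
  P(1)·log₂(P(1)/Q(1)) = (7/12)·log₂((7/12)/(1/3)) = 0.47096
  P(2)·log₂(P(2)/Q(2)) = (1/8)·log₂((1/8)/(1/3)) = -0.17688
  P(3)·log₂(P(3)/Q(3)) = (7/24)·log₂((7/24)/(1/3)) = -0.05619

D_KL(P||Q) = 0.47096 - 0.17688 - 0.05619 = 0.23789 ≈ 0.2379 bits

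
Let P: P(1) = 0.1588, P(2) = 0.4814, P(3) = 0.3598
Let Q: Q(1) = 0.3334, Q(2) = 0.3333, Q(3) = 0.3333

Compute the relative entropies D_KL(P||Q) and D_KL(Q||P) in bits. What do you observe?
D_KL(P||Q) = 0.1251 bits, D_KL(Q||P) = 0.1432 bits. The two directions give different values (D_KL(Q||P) exceeds D_KL(P||Q) by 0.0181 bits): KL divergence is asymmetric.

D_KL(P||Q) = Σ P(x) log₂(P(x)/Q(x))

Computing term by term:
  P(1)·log₂(P(1)/Q(1)) = 0.1588·log₂(0.1588/0.3334) = -0.16992
  P(2)·log₂(P(2)/Q(2)) = 0.4814·log₂(0.4814/0.3333) = 0.25534
  P(3)·log₂(P(3)/Q(3)) = 0.3598·log₂(0.3598/0.3333) = 0.03971

D_KL(P||Q) = -0.16992 + 0.25534 + 0.03971 = 0.12513 ≈ 0.1251 bits

D_KL(Q||P) = Σ Q(x) log₂(Q(x)/P(x))

Computing term by term:
  Q(1)·log₂(Q(1)/P(1)) = 0.3334·log₂(0.3334/0.1588) = 0.35675
  Q(2)·log₂(Q(2)/P(2)) = 0.3333·log₂(0.3333/0.4814) = -0.17679
  Q(3)·log₂(Q(3)/P(3)) = 0.3333·log₂(0.3333/0.3598) = -0.03679

D_KL(Q||P) = 0.35675 - 0.17679 - 0.03679 = 0.14317 ≈ 0.1432 bits

These are NOT equal (difference: 0.0181 bits). KL divergence is asymmetric: D_KL(P||Q) ≠ D_KL(Q||P) in general.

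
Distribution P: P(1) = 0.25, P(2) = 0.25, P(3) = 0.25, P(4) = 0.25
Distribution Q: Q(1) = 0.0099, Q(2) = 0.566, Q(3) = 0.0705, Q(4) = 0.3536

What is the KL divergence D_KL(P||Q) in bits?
1.2014 bits

D_KL(P||Q) = Σ P(x) log₂(P(x)/Q(x))

Computing term by term:
  P(1)·log₂(P(1)/Q(1)) = 0.25·log₂(0.25/0.0099) = 1.16459
  P(2)·log₂(P(2)/Q(2)) = 0.25·log₂(0.25/0.566) = -0.29472
  P(3)·log₂(P(3)/Q(3)) = 0.25·log₂(0.25/0.0705) = 0.45656
  P(4)·log₂(P(4)/Q(4)) = 0.25·log₂(0.25/0.3536) = -0.12505

D_KL(P||Q) = 1.16459 - 0.29472 + 0.45656 - 0.12505 = 1.20138 ≈ 1.2014 bits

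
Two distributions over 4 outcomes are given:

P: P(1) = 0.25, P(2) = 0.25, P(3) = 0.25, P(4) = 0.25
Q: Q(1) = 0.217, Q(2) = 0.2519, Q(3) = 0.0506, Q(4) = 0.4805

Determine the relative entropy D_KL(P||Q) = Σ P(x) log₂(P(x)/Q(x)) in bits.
0.3889 bits

D_KL(P||Q) = Σ P(x) log₂(P(x)/Q(x))

Computing term by term:
  P(1)·log₂(P(1)/Q(1)) = 0.25·log₂(0.25/0.217) = 0.05106
  P(2)·log₂(P(2)/Q(2)) = 0.25·log₂(0.25/0.2519) = -0.00273
  P(3)·log₂(P(3)/Q(3)) = 0.25·log₂(0.25/0.0506) = 0.57618
  P(4)·log₂(P(4)/Q(4)) = 0.25·log₂(0.25/0.4805) = -0.23565

D_KL(P||Q) = 0.05106 - 0.00273 + 0.57618 - 0.23565 = 0.38886 ≈ 0.3889 bits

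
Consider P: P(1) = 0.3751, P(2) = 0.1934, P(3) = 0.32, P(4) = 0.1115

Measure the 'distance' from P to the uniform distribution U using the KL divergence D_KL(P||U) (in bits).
0.1320 bits

U(i) = 1/4 for all i

D_KL(P||U) = Σ P(x) log₂(P(x) / (1/4))
           = Σ P(x) log₂(P(x)) + log₂(4)
           = log₂(4) - H(P)

H(P) = -Σ P(x) log₂(P(x)):
  -P(1)·log₂(P(1)) = -(0.3751)·log₂(0.3751) = 0.53064
  -P(2)·log₂(P(2)) = -(0.1934)·log₂(0.1934) = 0.45842
  -P(3)·log₂(P(3)) = -(0.32)·log₂(0.32) = 0.52603
  -P(4)·log₂(P(4)) = -(0.1115)·log₂(0.1115) = 0.35288
H(P) = 0.53064 + 0.45842 + 0.52603 + 0.35288 = 1.86797 bits

log₂(4) = 2.00000 bits

D_KL(P||U) = 2.00000 - 1.86797 = 0.13203 ≈ 0.1320 bits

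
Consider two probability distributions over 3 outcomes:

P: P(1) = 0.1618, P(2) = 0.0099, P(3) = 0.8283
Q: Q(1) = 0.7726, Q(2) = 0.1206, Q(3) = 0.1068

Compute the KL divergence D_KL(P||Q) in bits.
2.0472 bits

D_KL(P||Q) = Σ P(x) log₂(P(x)/Q(x))

Computing term by term:
  P(1)·log₂(P(1)/Q(1)) = 0.1618·log₂(0.1618/0.7726) = -0.36494
  P(2)·log₂(P(2)/Q(2)) = 0.0099·log₂(0.0099/0.1206) = -0.03571
  P(3)·log₂(P(3)/Q(3)) = 0.8283·log₂(0.8283/0.1068) = 2.44783

D_KL(P||Q) = -0.36494 - 0.03571 + 2.44783 = 2.04718 ≈ 2.0472 bits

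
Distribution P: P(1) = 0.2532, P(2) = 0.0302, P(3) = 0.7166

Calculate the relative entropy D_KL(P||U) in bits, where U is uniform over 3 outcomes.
0.5862 bits

U(i) = 1/3 for all i

D_KL(P||U) = Σ P(x) log₂(P(x) / (1/3))
           = Σ P(x) log₂(P(x)) + log₂(3)
           = log₂(3) - H(P)

H(P) = -Σ P(x) log₂(P(x)):
  -P(1)·log₂(P(1)) = -(0.2532)·log₂(0.2532) = 0.50175
  -P(2)·log₂(P(2)) = -(0.0302)·log₂(0.0302) = 0.15249
  -P(3)·log₂(P(3)) = -(0.7166)·log₂(0.7166) = 0.34451
H(P) = 0.50175 + 0.15249 + 0.34451 = 0.99875 bits

log₂(3) = 1.58496 bits

D_KL(P||U) = 1.58496 - 0.99875 = 0.58621 ≈ 0.5862 bits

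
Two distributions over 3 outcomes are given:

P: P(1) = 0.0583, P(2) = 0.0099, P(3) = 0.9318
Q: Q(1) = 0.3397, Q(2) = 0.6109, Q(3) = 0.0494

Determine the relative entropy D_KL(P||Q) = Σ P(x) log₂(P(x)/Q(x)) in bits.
3.7413 bits

D_KL(P||Q) = Σ P(x) log₂(P(x)/Q(x))

Computing term by term:
  P(1)·log₂(P(1)/Q(1)) = 0.0583·log₂(0.0583/0.3397) = -0.14824
  P(2)·log₂(P(2)/Q(2)) = 0.0099·log₂(0.0099/0.6109) = -0.05888
  P(3)·log₂(P(3)/Q(3)) = 0.9318·log₂(0.9318/0.0494) = 3.94844

D_KL(P||Q) = -0.14824 - 0.05888 + 3.94844 = 3.74132 ≈ 3.7413 bits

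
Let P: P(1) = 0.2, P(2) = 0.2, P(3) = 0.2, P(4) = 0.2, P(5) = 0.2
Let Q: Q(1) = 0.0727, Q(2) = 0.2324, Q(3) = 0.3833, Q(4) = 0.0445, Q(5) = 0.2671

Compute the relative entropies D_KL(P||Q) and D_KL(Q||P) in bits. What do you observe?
D_KL(P||Q) = 0.4111 bits, D_KL(Q||P) = 0.3189 bits. The two directions give different values (D_KL(P||Q) exceeds D_KL(Q||P) by 0.0922 bits): KL divergence is asymmetric.

D_KL(P||Q) = Σ P(x) log₂(P(x)/Q(x))

Computing term by term:
  P(1)·log₂(P(1)/Q(1)) = 0.2·log₂(0.2/0.0727) = 0.29199
  P(2)·log₂(P(2)/Q(2)) = 0.2·log₂(0.2/0.2324) = -0.04332
  P(3)·log₂(P(3)/Q(3)) = 0.2·log₂(0.2/0.3833) = -0.18769
  P(4)·log₂(P(4)/Q(4)) = 0.2·log₂(0.2/0.0445) = 0.43362
  P(5)·log₂(P(5)/Q(5)) = 0.2·log₂(0.2/0.2671) = -0.08348

D_KL(P||Q) = 0.29199 - 0.04332 - 0.18769 + 0.43362 - 0.08348 = 0.41112 ≈ 0.4111 bits

D_KL(Q||P) = Σ Q(x) log₂(Q(x)/P(x))

Computing term by term:
  Q(1)·log₂(Q(1)/P(1)) = 0.0727·log₂(0.0727/0.2) = -0.10614
  Q(2)·log₂(Q(2)/P(2)) = 0.2324·log₂(0.2324/0.2) = 0.05034
  Q(3)·log₂(Q(3)/P(3)) = 0.3833·log₂(0.3833/0.2) = 0.35972
  Q(4)·log₂(Q(4)/P(4)) = 0.0445·log₂(0.0445/0.2) = -0.09648
  Q(5)·log₂(Q(5)/P(5)) = 0.2671·log₂(0.2671/0.2) = 0.11148

D_KL(Q||P) = -0.10614 + 0.05034 + 0.35972 - 0.09648 + 0.11148 = 0.31892 ≈ 0.3189 bits

These are NOT equal (difference: 0.0922 bits). KL divergence is asymmetric: D_KL(P||Q) ≠ D_KL(Q||P) in general.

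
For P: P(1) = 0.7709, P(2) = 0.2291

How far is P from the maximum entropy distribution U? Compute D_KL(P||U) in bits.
0.2236 bits

U(i) = 1/2 for all i

D_KL(P||U) = Σ P(x) log₂(P(x) / (1/2))
           = Σ P(x) log₂(P(x)) + log₂(2)
           = log₂(2) - H(P)

H(P) = -Σ P(x) log₂(P(x)):
  -P(1)·log₂(P(1)) = -(0.7709)·log₂(0.7709) = 0.28938
  -P(2)·log₂(P(2)) = -(0.2291)·log₂(0.2291) = 0.48706
H(P) = 0.28938 + 0.48706 = 0.77644 bits

log₂(2) = 1.00000 bits

D_KL(P||U) = 1.00000 - 0.77644 = 0.22356 ≈ 0.2236 bits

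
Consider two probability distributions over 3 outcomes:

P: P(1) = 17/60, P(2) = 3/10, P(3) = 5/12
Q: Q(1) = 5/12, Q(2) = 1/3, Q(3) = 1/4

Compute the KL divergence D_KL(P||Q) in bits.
0.1038 bits

D_KL(P||Q) = Σ P(x) log₂(P(x)/Q(x))

Computing term by term:
  P(1)·log₂(P(1)/Q(1)) = (17/60)·log₂((17/60)/(5/12)) = -0.15764
  P(2)·log₂(P(2)/Q(2)) = (3/10)·log₂((3/10)/(1/3)) = -0.04560
  P(3)·log₂(P(3)/Q(3)) = (5/12)·log₂((5/12)/(1/4)) = 0.30707

D_KL(P||Q) = -0.15764 - 0.04560 + 0.30707 = 0.10383 ≈ 0.1038 bits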